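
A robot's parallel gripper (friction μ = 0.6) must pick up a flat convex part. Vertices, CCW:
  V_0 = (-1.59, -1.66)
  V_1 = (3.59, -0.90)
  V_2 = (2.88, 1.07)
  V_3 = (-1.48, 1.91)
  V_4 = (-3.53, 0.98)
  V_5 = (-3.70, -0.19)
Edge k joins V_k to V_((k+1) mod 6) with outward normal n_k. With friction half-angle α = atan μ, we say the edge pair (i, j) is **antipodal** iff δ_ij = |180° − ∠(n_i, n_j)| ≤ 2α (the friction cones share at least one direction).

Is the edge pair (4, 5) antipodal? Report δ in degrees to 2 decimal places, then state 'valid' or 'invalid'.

δ = 116.60°, invalid

α = atan 0.6 = 30.96°;  2α = 61.93°
edge 4: e_4 = (-0.17, -1.17);  n_4 = (-0.9896, +0.1438)
edge 5: e_5 = (+2.11, -1.47);  n_5 = (-0.5716, -0.8205)
∠(n_4, n_5) = 63.40°
δ = |180° − 63.40°| = 116.60°
116.60° > 2α = 61.93°  →  invalid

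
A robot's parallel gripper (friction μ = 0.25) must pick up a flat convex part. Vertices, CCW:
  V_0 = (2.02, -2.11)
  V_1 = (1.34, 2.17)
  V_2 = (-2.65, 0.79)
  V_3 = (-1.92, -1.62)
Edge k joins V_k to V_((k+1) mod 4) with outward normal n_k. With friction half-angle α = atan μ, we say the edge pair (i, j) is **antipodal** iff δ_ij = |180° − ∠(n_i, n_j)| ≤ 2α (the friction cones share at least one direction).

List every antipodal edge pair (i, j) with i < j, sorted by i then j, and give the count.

α = atan 0.25 = 14.04°;  2α = 28.07°
n_0 = (+0.9876, +0.1569)
n_1 = (-0.3269, +0.9451)
n_2 = (-0.9571, -0.2899)
n_3 = (-0.1234, -0.9924)
  (0,1): δ = 79.95°  ·
  (0,2): δ = 7.82°  ✓
  (0,3): δ = 73.88°  ·
  (1,2): δ = 92.23°  ·
  (1,3): δ = 26.17°  ✓
  (2,3): δ = 113.94°  ·
antipodal pairs: 2

count = 2; pairs: (0,2), (1,3)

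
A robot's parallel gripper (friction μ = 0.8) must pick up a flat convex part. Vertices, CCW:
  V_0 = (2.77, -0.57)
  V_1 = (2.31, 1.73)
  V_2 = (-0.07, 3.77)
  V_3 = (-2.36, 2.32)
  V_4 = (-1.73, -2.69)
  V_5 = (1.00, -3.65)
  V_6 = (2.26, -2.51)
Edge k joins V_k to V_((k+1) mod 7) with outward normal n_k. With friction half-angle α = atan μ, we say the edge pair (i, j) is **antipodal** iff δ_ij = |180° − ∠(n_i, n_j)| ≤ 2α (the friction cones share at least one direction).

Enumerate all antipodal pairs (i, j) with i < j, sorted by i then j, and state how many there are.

α = atan 0.8 = 38.66°;  2α = 77.32°
n_0 = (+0.9806, +0.1961)
n_1 = (+0.6508, +0.7593)
n_2 = (-0.5350, +0.8449)
n_3 = (-0.9922, -0.1248)
n_4 = (-0.3317, -0.9434)
n_5 = (+0.6709, -0.7415)
n_6 = (+0.9671, -0.2542)
  (0,1): δ = 141.91°  ·
  (0,2): δ = 68.97°  ✓
  (0,3): δ = 4.14°  ✓
  (0,4): δ = 59.32°  ✓
  (0,5): δ = 120.83°  ·
  (0,6): δ = 153.96°  ·
  (1,2): δ = 107.06°  ·
  (1,3): δ = 42.23°  ✓
  (1,4): δ = 21.23°  ✓
  (1,5): δ = 82.74°  ·
  (1,6): δ = 115.87°  ·
  (2,3): δ = 115.17°  ·
  (2,4): δ = 51.72°  ✓
  (2,5): δ = 9.80°  ✓
  (2,6): δ = 42.93°  ✓
  (3,4): δ = 116.54°  ·
  (3,5): δ = 55.03°  ✓
  (3,6): δ = 21.90°  ✓
  (4,5): δ = 118.49°  ·
  (4,6): δ = 85.35°  ·
  (5,6): δ = 146.87°  ·
antipodal pairs: 10

count = 10; pairs: (0,2), (0,3), (0,4), (1,3), (1,4), (2,4), (2,5), (2,6), (3,5), (3,6)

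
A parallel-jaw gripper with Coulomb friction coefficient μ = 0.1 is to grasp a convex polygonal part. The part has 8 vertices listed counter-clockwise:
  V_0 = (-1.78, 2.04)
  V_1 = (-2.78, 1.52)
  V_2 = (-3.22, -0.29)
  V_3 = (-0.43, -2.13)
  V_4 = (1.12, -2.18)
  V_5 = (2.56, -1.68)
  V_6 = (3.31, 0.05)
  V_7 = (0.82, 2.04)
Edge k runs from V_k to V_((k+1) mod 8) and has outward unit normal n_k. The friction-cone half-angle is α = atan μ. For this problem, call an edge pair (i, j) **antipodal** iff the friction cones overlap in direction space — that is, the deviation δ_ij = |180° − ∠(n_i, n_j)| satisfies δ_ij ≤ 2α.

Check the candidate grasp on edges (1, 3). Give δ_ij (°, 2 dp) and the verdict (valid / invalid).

α = atan 0.1 = 5.71°;  2α = 11.42°
edge 1: e_1 = (-0.44, -1.81);  n_1 = (-0.9717, +0.2362)
edge 3: e_3 = (+1.55, -0.05);  n_3 = (-0.0322, -0.9995)
∠(n_1, n_3) = 101.82°
δ = |180° − 101.82°| = 78.18°
78.18° > 2α = 11.42°  →  invalid

δ = 78.18°, invalid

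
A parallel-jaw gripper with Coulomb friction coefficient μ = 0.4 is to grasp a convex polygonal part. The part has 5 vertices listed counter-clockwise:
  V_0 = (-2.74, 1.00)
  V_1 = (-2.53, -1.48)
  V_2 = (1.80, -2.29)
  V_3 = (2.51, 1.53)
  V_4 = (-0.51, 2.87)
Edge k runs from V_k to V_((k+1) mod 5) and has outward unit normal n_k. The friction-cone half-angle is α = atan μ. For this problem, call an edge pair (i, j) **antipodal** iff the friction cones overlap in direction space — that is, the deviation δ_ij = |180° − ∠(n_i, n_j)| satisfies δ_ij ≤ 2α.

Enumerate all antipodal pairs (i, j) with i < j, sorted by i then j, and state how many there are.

count = 3; pairs: (0,2), (1,3), (2,4)

α = atan 0.4 = 21.80°;  2α = 43.60°
n_0 = (-0.9964, -0.0844)
n_1 = (-0.1839, -0.9829)
n_2 = (+0.9832, -0.1827)
n_3 = (+0.4056, +0.9141)
n_4 = (-0.6425, +0.7662)
  (0,1): δ = 105.44°  ·
  (0,2): δ = 15.37°  ✓
  (0,3): δ = 61.23°  ·
  (0,4): δ = 125.14°  ·
  (1,2): δ = 89.93°  ·
  (1,3): δ = 13.33°  ✓
  (1,4): δ = 50.58°  ·
  (2,3): δ = 103.40°  ·
  (2,4): δ = 39.49°  ✓
  (3,4): δ = 116.09°  ·
antipodal pairs: 3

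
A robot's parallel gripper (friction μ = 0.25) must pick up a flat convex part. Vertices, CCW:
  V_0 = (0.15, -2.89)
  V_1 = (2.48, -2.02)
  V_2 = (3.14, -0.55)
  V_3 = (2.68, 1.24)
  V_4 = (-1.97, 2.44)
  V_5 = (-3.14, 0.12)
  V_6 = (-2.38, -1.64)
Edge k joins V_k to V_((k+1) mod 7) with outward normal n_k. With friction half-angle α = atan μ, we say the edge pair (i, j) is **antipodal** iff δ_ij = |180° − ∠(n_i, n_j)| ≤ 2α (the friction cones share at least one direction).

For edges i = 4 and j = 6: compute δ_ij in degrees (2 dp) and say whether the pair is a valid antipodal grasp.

δ = 89.53°, invalid

α = atan 0.25 = 14.04°;  2α = 28.07°
edge 4: e_4 = (-1.17, -2.32);  n_4 = (-0.8929, +0.4503)
edge 6: e_6 = (+2.53, -1.25);  n_6 = (-0.4430, -0.8965)
∠(n_4, n_6) = 90.47°
δ = |180° − 90.47°| = 89.53°
89.53° > 2α = 28.07°  →  invalid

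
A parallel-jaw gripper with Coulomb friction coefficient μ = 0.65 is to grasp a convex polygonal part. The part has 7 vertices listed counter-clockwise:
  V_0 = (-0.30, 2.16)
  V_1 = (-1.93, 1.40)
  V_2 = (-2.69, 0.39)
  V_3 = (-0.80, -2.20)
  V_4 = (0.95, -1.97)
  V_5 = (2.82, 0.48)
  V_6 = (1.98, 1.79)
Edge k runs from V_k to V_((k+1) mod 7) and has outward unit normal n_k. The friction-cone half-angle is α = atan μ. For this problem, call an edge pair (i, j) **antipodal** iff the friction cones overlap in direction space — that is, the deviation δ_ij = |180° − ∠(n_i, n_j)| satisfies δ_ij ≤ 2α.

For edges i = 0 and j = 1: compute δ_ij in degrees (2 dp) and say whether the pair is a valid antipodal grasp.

δ = 151.96°, invalid

α = atan 0.65 = 33.02°;  2α = 66.05°
edge 0: e_0 = (-1.63, -0.76);  n_0 = (-0.4226, +0.9063)
edge 1: e_1 = (-0.76, -1.01);  n_1 = (-0.7990, +0.6013)
∠(n_0, n_1) = 28.04°
δ = |180° − 28.04°| = 151.96°
151.96° > 2α = 66.05°  →  invalid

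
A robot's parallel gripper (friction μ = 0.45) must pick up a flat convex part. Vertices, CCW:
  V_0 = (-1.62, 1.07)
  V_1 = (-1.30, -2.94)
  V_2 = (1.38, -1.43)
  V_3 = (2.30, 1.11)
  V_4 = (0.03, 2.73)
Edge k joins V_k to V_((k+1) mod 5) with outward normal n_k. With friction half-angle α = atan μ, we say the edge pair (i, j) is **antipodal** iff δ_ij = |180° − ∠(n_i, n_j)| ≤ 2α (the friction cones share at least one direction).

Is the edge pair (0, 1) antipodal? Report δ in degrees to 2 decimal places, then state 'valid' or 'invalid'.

δ = 65.16°, invalid

α = atan 0.45 = 24.23°;  2α = 48.46°
edge 0: e_0 = (+0.32, -4.01);  n_0 = (-0.9968, -0.0795)
edge 1: e_1 = (+2.68, +1.51);  n_1 = (+0.4909, -0.8712)
∠(n_0, n_1) = 114.84°
δ = |180° − 114.84°| = 65.16°
65.16° > 2α = 48.46°  →  invalid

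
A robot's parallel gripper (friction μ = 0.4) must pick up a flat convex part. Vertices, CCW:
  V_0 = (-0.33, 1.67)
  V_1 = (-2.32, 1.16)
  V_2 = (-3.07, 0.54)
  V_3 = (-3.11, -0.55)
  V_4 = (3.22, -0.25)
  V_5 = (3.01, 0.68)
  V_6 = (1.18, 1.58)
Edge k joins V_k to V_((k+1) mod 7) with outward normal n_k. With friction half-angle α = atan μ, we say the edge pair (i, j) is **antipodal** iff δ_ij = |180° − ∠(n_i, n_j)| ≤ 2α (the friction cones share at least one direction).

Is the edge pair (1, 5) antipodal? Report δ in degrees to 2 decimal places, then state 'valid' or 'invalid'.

δ = 114.23°, invalid

α = atan 0.4 = 21.80°;  2α = 43.60°
edge 1: e_1 = (-0.75, -0.62);  n_1 = (-0.6371, +0.7707)
edge 5: e_5 = (-1.83, +0.90);  n_5 = (+0.4413, +0.8973)
∠(n_1, n_5) = 65.77°
δ = |180° − 65.77°| = 114.23°
114.23° > 2α = 43.60°  →  invalid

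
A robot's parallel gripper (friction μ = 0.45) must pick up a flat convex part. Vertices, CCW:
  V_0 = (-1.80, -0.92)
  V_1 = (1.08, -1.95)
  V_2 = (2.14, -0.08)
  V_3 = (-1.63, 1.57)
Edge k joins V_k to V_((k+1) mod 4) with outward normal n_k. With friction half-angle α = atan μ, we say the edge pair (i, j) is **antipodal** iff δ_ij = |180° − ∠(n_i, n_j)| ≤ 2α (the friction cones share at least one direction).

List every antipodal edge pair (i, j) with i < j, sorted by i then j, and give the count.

count = 2; pairs: (0,2), (1,3)

α = atan 0.45 = 24.23°;  2α = 48.46°
n_0 = (-0.3368, -0.9416)
n_1 = (+0.8700, -0.4931)
n_2 = (+0.4009, +0.9161)
n_3 = (-0.9977, +0.0681)
  (0,1): δ = 99.87°  ·
  (0,2): δ = 3.96°  ✓
  (0,3): δ = 105.77°  ·
  (1,2): δ = 84.09°  ·
  (1,3): δ = 25.64°  ✓
  (2,3): δ = 70.27°  ·
antipodal pairs: 2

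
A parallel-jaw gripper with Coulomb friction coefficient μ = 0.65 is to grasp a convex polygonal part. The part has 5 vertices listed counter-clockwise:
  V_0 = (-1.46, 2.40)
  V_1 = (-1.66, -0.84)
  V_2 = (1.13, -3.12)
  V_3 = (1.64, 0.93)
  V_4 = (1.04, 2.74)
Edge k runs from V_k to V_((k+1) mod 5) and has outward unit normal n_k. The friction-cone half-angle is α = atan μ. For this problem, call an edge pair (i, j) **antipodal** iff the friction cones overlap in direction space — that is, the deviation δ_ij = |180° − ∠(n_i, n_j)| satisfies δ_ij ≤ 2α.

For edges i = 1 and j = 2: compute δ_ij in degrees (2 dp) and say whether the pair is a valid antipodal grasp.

α = atan 0.65 = 33.02°;  2α = 66.05°
edge 1: e_1 = (+2.79, -2.28);  n_1 = (-0.6328, -0.7743)
edge 2: e_2 = (+0.51, +4.05);  n_2 = (+0.9922, -0.1249)
∠(n_1, n_2) = 122.08°
δ = |180° − 122.08°| = 57.92°
57.92° ≤ 2α = 66.05°  →  valid

δ = 57.92°, valid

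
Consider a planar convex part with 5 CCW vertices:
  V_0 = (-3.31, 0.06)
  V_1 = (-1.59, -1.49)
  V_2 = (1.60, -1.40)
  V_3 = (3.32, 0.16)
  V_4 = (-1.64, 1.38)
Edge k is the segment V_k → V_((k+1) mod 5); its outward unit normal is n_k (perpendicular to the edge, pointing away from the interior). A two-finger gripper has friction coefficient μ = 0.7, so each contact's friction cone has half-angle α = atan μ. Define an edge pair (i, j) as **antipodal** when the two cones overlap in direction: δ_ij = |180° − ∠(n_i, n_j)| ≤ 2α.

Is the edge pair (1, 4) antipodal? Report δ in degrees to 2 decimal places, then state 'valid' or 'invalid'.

δ = 36.71°, valid

α = atan 0.7 = 34.99°;  2α = 69.98°
edge 1: e_1 = (+3.19, +0.09);  n_1 = (+0.0282, -0.9996)
edge 4: e_4 = (-1.67, -1.32);  n_4 = (-0.6201, +0.7845)
∠(n_1, n_4) = 143.29°
δ = |180° − 143.29°| = 36.71°
36.71° ≤ 2α = 69.98°  →  valid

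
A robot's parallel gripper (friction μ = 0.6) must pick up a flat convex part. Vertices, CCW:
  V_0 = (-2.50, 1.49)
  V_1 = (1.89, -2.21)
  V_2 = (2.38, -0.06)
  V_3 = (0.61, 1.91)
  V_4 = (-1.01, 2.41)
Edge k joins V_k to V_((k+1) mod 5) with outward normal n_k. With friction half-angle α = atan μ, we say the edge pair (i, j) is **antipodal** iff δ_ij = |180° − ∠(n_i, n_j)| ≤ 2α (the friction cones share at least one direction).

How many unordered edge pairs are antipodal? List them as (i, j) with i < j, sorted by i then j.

count = 3; pairs: (0,2), (0,3), (1,4)

α = atan 0.6 = 30.96°;  2α = 61.93°
n_0 = (-0.6445, -0.7646)
n_1 = (+0.9750, -0.2222)
n_2 = (+0.7439, +0.6683)
n_3 = (+0.2949, +0.9555)
n_4 = (-0.5254, +0.8509)
  (0,1): δ = 62.71°  ·
  (0,2): δ = 7.94°  ✓
  (0,3): δ = 22.97°  ✓
  (0,4): δ = 71.82°  ·
  (1,2): δ = 125.22°  ·
  (1,3): δ = 94.31°  ·
  (1,4): δ = 45.47°  ✓
  (2,3): δ = 149.09°  ·
  (2,4): δ = 100.25°  ·
  (3,4): δ = 131.15°  ·
antipodal pairs: 3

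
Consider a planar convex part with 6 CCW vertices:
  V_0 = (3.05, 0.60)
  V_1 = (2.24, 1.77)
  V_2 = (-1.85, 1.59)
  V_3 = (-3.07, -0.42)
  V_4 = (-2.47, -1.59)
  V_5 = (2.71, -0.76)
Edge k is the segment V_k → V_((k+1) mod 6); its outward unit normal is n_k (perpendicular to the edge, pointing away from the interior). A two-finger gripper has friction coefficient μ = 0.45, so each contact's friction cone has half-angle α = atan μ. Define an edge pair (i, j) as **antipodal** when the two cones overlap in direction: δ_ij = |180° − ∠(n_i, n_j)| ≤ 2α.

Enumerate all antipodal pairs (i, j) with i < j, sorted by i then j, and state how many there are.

count = 4; pairs: (0,3), (1,4), (2,5), (3,5)

α = atan 0.45 = 24.23°;  2α = 48.46°
n_0 = (+0.8222, +0.5692)
n_1 = (-0.0440, +0.9990)
n_2 = (-0.8549, +0.5189)
n_3 = (-0.8898, -0.4563)
n_4 = (+0.1582, -0.9874)
n_5 = (+0.9701, -0.2425)
  (0,1): δ = 122.18°  ·
  (0,2): δ = 65.95°  ·
  (0,3): δ = 7.55°  ✓
  (0,4): δ = 64.41°  ·
  (0,5): δ = 131.27°  ·
  (1,2): δ = 123.78°  ·
  (1,3): δ = 65.37°  ·
  (1,4): δ = 6.58°  ✓
  (1,5): δ = 73.44°  ·
  (2,3): δ = 121.59°  ·
  (2,4): δ = 49.64°  ·
  (2,5): δ = 17.22°  ✓
  (3,4): δ = 108.05°  ·
  (3,5): δ = 41.19°  ✓
  (4,5): δ = 113.14°  ·
antipodal pairs: 4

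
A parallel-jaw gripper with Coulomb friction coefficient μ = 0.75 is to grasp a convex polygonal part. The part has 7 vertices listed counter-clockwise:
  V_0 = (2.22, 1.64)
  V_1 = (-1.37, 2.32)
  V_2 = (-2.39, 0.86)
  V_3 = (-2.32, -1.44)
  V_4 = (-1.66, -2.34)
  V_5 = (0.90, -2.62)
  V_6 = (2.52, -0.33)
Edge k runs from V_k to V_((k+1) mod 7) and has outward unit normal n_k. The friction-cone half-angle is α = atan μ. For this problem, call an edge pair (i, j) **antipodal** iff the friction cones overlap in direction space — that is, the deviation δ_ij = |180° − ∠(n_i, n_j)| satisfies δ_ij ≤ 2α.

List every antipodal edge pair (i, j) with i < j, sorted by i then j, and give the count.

count = 10; pairs: (0,3), (0,4), (0,5), (1,4), (1,5), (1,6), (2,5), (2,6), (3,5), (3,6)

α = atan 0.75 = 36.87°;  2α = 73.74°
n_0 = (+0.1861, +0.9825)
n_1 = (-0.8198, +0.5727)
n_2 = (-0.9995, -0.0304)
n_3 = (-0.8064, -0.5914)
n_4 = (-0.1087, -0.9941)
n_5 = (+0.8164, -0.5775)
n_6 = (+0.9886, +0.1505)
  (0,1): δ = 114.21°  ·
  (0,2): δ = 77.53°  ·
  (0,3): δ = 43.02°  ✓
  (0,4): δ = 4.48°  ✓
  (0,5): δ = 65.45°  ✓
  (0,6): δ = 109.38°  ·
  (1,2): δ = 143.32°  ·
  (1,3): δ = 108.81°  ·
  (1,4): δ = 61.30°  ✓
  (1,5): δ = 0.34°  ✓
  (1,6): δ = 43.60°  ✓
  (2,3): δ = 145.49°  ·
  (2,4): δ = 97.99°  ·
  (2,5): δ = 37.02°  ✓
  (2,6): δ = 6.92°  ✓
  (3,4): δ = 132.50°  ·
  (3,5): δ = 71.53°  ✓
  (3,6): δ = 27.60°  ✓
  (4,5): δ = 119.03°  ·
  (4,6): δ = 75.10°  ·
  (5,6): δ = 136.06°  ·
antipodal pairs: 10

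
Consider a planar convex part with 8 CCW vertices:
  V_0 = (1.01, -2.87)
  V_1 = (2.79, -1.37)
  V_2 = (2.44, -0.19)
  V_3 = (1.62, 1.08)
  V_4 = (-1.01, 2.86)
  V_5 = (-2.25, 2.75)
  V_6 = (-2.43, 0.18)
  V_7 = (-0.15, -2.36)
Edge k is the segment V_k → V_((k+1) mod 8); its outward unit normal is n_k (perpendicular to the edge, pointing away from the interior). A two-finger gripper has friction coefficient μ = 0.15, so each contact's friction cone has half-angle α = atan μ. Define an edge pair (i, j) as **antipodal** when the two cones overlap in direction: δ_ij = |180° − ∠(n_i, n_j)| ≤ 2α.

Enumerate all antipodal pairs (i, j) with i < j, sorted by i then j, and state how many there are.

count = 3; pairs: (2,6), (3,6), (3,7)

α = atan 0.15 = 8.53°;  2α = 17.06°
n_0 = (+0.6444, -0.7647)
n_1 = (+0.9587, +0.2844)
n_2 = (+0.8401, +0.5424)
n_3 = (+0.5605, +0.8282)
n_4 = (-0.0884, +0.9961)
n_5 = (-0.9976, +0.0699)
n_6 = (-0.7442, -0.6680)
n_7 = (-0.4025, -0.9154)
  (0,1): δ = 113.60°  ·
  (0,2): δ = 97.27°  ·
  (0,3): δ = 74.21°  ·
  (0,4): δ = 35.05°  ·
  (0,5): δ = 45.87°  ·
  (0,6): δ = 91.79°  ·
  (0,7): δ = 116.15°  ·
  (1,2): δ = 163.67°  ·
  (1,3): δ = 140.61°  ·
  (1,4): δ = 101.45°  ·
  (1,5): δ = 20.53°  ·
  (1,6): δ = 25.39°  ·
  (1,7): δ = 49.75°  ·
  (2,3): δ = 156.94°  ·
  (2,4): δ = 117.78°  ·
  (2,5): δ = 36.86°  ·
  (2,6): δ = 9.06°  ✓
  (2,7): δ = 33.42°  ·
  (3,4): δ = 140.84°  ·
  (3,5): δ = 59.92°  ·
  (3,6): δ = 14.00°  ✓
  (3,7): δ = 10.36°  ✓
  (4,5): δ = 99.08°  ·
  (4,6): δ = 53.16°  ·
  (4,7): δ = 28.80°  ·
  (5,6): δ = 134.08°  ·
  (5,7): δ = 109.73°  ·
  (6,7): δ = 155.65°  ·
antipodal pairs: 3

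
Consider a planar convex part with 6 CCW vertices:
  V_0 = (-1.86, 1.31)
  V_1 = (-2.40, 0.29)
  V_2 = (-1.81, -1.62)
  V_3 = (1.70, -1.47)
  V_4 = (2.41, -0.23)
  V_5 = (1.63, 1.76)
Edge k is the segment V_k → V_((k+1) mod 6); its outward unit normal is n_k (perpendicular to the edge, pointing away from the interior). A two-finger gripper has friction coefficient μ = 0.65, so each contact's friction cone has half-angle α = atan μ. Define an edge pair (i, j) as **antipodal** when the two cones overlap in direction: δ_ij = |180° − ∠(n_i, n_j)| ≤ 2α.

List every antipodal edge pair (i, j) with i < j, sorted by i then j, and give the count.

α = atan 0.65 = 33.02°;  2α = 66.05°
n_0 = (-0.8838, +0.4679)
n_1 = (-0.9555, -0.2951)
n_2 = (+0.0427, -0.9991)
n_3 = (+0.8678, -0.4969)
n_4 = (+0.9310, +0.3649)
n_5 = (-0.1279, +0.9918)
  (0,1): δ = 134.94°  ·
  (0,2): δ = 59.66°  ✓
  (0,3): δ = 1.90°  ✓
  (0,4): δ = 49.30°  ✓
  (0,5): δ = 125.24°  ·
  (1,2): δ = 104.72°  ·
  (1,3): δ = 46.96°  ✓
  (1,4): δ = 4.24°  ✓
  (1,5): δ = 80.18°  ·
  (2,3): δ = 122.24°  ·
  (2,4): δ = 71.04°  ·
  (2,5): δ = 4.90°  ✓
  (3,4): δ = 128.80°  ·
  (3,5): δ = 52.86°  ✓
  (4,5): δ = 104.06°  ·
antipodal pairs: 7

count = 7; pairs: (0,2), (0,3), (0,4), (1,3), (1,4), (2,5), (3,5)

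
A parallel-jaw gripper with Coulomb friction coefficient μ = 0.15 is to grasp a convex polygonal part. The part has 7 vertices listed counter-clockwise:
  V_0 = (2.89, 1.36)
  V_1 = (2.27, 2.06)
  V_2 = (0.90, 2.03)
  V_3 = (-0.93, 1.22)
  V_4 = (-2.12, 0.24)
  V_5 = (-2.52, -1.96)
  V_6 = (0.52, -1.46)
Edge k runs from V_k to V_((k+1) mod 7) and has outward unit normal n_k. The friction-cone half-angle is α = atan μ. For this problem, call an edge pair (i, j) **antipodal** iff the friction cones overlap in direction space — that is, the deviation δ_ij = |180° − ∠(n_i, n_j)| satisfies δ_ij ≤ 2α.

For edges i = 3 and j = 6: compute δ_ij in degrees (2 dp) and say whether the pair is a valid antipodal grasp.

α = atan 0.15 = 8.53°;  2α = 17.06°
edge 3: e_3 = (-1.19, -0.98);  n_3 = (-0.6357, +0.7719)
edge 6: e_6 = (+2.37, +2.82);  n_6 = (+0.7655, -0.6434)
∠(n_3, n_6) = 169.52°
δ = |180° − 169.52°| = 10.48°
10.48° ≤ 2α = 17.06°  →  valid

δ = 10.48°, valid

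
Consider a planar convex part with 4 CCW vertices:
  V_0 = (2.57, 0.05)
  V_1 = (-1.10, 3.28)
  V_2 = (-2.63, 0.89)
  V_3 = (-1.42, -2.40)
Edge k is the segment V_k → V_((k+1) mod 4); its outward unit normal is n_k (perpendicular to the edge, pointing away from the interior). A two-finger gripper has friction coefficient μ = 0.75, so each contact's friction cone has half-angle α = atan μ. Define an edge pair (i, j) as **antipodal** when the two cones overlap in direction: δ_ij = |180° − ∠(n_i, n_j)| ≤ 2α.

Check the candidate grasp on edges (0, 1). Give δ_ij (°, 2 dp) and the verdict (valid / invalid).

α = atan 0.75 = 36.87°;  2α = 73.74°
edge 0: e_0 = (-3.67, +3.23);  n_0 = (+0.6607, +0.7507)
edge 1: e_1 = (-1.53, -2.39);  n_1 = (-0.8422, +0.5392)
∠(n_0, n_1) = 98.73°
δ = |180° − 98.73°| = 81.27°
81.27° > 2α = 73.74°  →  invalid

δ = 81.27°, invalid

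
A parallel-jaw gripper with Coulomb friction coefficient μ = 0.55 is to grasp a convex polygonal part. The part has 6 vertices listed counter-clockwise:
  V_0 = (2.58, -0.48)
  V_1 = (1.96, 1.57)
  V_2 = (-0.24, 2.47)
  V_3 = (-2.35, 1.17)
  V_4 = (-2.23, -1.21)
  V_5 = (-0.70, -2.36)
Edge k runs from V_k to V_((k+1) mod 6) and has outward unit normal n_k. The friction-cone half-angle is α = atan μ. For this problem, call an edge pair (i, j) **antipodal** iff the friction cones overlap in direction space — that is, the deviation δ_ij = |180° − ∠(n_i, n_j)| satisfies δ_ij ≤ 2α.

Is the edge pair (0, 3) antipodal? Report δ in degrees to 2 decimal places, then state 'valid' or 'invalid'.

δ = 13.94°, valid

α = atan 0.55 = 28.81°;  2α = 57.62°
edge 0: e_0 = (-0.62, +2.05);  n_0 = (+0.9572, +0.2895)
edge 3: e_3 = (+0.12, -2.38);  n_3 = (-0.9987, -0.0504)
∠(n_0, n_3) = 166.06°
δ = |180° − 166.06°| = 13.94°
13.94° ≤ 2α = 57.62°  →  valid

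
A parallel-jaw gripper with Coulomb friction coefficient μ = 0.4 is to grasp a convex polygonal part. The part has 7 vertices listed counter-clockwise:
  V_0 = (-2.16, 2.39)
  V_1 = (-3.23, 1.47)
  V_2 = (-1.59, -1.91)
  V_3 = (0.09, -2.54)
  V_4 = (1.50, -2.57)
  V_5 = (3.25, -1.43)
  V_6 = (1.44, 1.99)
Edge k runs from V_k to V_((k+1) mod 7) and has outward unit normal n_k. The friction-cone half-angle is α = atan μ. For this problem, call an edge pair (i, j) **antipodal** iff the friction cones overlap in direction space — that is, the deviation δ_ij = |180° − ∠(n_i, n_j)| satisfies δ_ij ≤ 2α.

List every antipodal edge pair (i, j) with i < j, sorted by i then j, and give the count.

count = 7; pairs: (0,3), (0,4), (1,5), (2,5), (2,6), (3,6), (4,6)

α = atan 0.4 = 21.80°;  2α = 43.60°
n_0 = (-0.6520, +0.7583)
n_1 = (-0.8997, -0.4365)
n_2 = (-0.3511, -0.9363)
n_3 = (-0.0213, -0.9998)
n_4 = (+0.5458, -0.8379)
n_5 = (+0.8839, +0.4678)
n_6 = (+0.1104, +0.9939)
  (0,1): δ = 104.81°  ·
  (0,2): δ = 61.25°  ·
  (0,3): δ = 41.91°  ✓
  (0,4): δ = 7.61°  ✓
  (0,5): δ = 77.20°  ·
  (0,6): δ = 132.97°  ·
  (1,2): δ = 136.44°  ·
  (1,3): δ = 117.10°  ·
  (1,4): δ = 82.80°  ·
  (1,5): δ = 2.01°  ✓
  (1,6): δ = 57.78°  ·
  (2,3): δ = 160.66°  ·
  (2,4): δ = 126.36°  ·
  (2,5): δ = 41.55°  ✓
  (2,6): δ = 14.22°  ✓
  (3,4): δ = 145.70°  ·
  (3,5): δ = 60.89°  ·
  (3,6): δ = 5.12°  ✓
  (4,5): δ = 95.19°  ·
  (4,6): δ = 39.42°  ✓
  (5,6): δ = 124.23°  ·
antipodal pairs: 7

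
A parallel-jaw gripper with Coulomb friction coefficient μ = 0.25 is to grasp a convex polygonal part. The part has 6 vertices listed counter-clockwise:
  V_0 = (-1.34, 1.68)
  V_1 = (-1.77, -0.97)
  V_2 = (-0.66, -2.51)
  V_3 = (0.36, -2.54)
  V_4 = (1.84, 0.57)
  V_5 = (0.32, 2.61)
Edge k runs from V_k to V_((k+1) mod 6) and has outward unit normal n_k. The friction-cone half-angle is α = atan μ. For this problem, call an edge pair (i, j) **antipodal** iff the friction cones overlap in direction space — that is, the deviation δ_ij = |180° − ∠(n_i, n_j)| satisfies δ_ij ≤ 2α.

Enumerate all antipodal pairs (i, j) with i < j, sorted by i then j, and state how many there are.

count = 2; pairs: (0,3), (1,4)

α = atan 0.25 = 14.04°;  2α = 28.07°
n_0 = (-0.9871, +0.1602)
n_1 = (-0.8112, -0.5847)
n_2 = (-0.0294, -0.9996)
n_3 = (+0.9030, -0.4297)
n_4 = (+0.8019, +0.5975)
n_5 = (-0.4888, +0.8724)
  (0,1): δ = 135.00°  ·
  (0,2): δ = 82.47°  ·
  (0,3): δ = 16.23°  ✓
  (0,4): δ = 45.91°  ·
  (0,5): δ = 128.48°  ·
  (1,2): δ = 127.47°  ·
  (1,3): δ = 61.23°  ·
  (1,4): δ = 0.91°  ✓
  (1,5): δ = 83.48°  ·
  (2,3): δ = 113.76°  ·
  (2,4): δ = 51.63°  ·
  (2,5): δ = 30.94°  ·
  (3,4): δ = 117.86°  ·
  (3,5): δ = 35.29°  ·
  (4,5): δ = 97.43°  ·
antipodal pairs: 2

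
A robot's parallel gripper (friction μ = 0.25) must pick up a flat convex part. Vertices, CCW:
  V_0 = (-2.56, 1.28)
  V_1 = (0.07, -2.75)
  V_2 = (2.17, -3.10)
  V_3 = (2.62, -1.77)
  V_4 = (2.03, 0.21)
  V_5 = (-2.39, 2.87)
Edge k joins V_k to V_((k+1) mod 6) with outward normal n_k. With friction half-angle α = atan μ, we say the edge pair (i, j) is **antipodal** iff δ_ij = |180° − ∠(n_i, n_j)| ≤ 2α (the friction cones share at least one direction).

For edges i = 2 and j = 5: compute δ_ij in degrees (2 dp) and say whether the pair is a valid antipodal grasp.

δ = 12.59°, valid

α = atan 0.25 = 14.04°;  2α = 28.07°
edge 2: e_2 = (+0.45, +1.33);  n_2 = (+0.9472, -0.3205)
edge 5: e_5 = (-0.17, -1.59);  n_5 = (-0.9943, +0.1063)
∠(n_2, n_5) = 167.41°
δ = |180° − 167.41°| = 12.59°
12.59° ≤ 2α = 28.07°  →  valid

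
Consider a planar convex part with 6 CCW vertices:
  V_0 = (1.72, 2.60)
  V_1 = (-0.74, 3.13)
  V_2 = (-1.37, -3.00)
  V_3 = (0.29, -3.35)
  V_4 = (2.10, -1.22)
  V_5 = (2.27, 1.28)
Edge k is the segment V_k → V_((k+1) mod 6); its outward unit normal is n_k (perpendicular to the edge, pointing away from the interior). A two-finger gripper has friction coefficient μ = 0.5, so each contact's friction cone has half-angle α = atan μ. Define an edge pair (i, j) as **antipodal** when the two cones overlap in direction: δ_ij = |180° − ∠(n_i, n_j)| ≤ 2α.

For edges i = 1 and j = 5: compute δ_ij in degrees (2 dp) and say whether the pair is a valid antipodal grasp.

δ = 28.49°, valid

α = atan 0.5 = 26.57°;  2α = 53.13°
edge 1: e_1 = (-0.63, -6.13);  n_1 = (-0.9948, +0.1022)
edge 5: e_5 = (-0.55, +1.32);  n_5 = (+0.9231, +0.3846)
∠(n_1, n_5) = 151.51°
δ = |180° − 151.51°| = 28.49°
28.49° ≤ 2α = 53.13°  →  valid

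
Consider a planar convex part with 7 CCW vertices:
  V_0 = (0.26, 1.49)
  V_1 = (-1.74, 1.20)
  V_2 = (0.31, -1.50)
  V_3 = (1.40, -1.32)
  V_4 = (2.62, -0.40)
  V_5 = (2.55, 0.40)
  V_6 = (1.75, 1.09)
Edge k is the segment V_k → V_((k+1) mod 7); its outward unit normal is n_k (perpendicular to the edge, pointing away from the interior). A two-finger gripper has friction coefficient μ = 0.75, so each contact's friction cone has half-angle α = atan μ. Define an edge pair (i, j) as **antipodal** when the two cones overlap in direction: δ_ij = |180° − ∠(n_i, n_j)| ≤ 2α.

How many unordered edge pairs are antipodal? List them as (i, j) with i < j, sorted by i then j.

α = atan 0.75 = 36.87°;  2α = 73.74°
n_0 = (-0.1435, +0.9897)
n_1 = (-0.7964, -0.6047)
n_2 = (+0.1629, -0.9866)
n_3 = (+0.6021, -0.7984)
n_4 = (+0.9962, +0.0872)
n_5 = (+0.6531, +0.7572)
n_6 = (+0.2593, +0.9658)
  (0,1): δ = 61.04°  ✓
  (0,2): δ = 1.13°  ✓
  (0,3): δ = 28.77°  ✓
  (0,4): δ = 86.75°  ·
  (0,5): δ = 130.97°  ·
  (0,6): δ = 156.72°  ·
  (1,2): δ = 117.83°  ·
  (1,3): δ = 90.19°  ·
  (1,4): δ = 32.21°  ✓
  (1,5): δ = 12.01°  ✓
  (1,6): δ = 37.76°  ✓
  (2,3): δ = 152.36°  ·
  (2,4): δ = 94.38°  ·
  (2,5): δ = 50.15°  ✓
  (2,6): δ = 24.40°  ✓
  (3,4): δ = 122.02°  ·
  (3,5): δ = 77.80°  ·
  (3,6): δ = 52.05°  ✓
  (4,5): δ = 135.78°  ·
  (4,6): δ = 110.03°  ·
  (5,6): δ = 154.25°  ·
antipodal pairs: 9

count = 9; pairs: (0,1), (0,2), (0,3), (1,4), (1,5), (1,6), (2,5), (2,6), (3,6)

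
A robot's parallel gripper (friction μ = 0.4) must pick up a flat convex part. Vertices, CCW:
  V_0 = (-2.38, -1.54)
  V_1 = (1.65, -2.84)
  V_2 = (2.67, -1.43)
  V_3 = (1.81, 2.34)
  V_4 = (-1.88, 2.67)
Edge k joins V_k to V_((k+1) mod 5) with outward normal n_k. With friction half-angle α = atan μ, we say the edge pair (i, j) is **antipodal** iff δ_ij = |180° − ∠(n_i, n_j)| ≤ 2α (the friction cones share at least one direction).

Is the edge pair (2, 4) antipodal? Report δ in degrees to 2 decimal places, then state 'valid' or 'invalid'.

δ = 19.62°, valid

α = atan 0.4 = 21.80°;  2α = 43.60°
edge 2: e_2 = (-0.86, +3.77);  n_2 = (+0.9750, +0.2224)
edge 4: e_4 = (-0.50, -4.21);  n_4 = (-0.9930, +0.1179)
∠(n_2, n_4) = 160.38°
δ = |180° − 160.38°| = 19.62°
19.62° ≤ 2α = 43.60°  →  valid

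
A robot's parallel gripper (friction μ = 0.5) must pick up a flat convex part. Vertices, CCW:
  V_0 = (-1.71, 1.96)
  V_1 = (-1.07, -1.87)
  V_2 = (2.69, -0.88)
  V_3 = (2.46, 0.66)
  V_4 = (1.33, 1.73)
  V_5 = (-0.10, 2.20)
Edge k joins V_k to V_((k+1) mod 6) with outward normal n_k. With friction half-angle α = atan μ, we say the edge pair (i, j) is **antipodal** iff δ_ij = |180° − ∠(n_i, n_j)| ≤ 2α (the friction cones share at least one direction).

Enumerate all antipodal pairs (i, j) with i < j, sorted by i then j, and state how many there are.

count = 4; pairs: (0,2), (0,3), (1,4), (1,5)

α = atan 0.5 = 26.57°;  2α = 53.13°
n_0 = (-0.9863, -0.1648)
n_1 = (+0.2546, -0.9670)
n_2 = (+0.9890, +0.1477)
n_3 = (+0.6876, +0.7261)
n_4 = (+0.3122, +0.9500)
n_5 = (-0.1474, +0.9891)
  (0,1): δ = 84.74°  ·
  (0,2): δ = 0.99°  ✓
  (0,3): δ = 37.08°  ✓
  (0,4): δ = 62.32°  ·
  (0,5): δ = 88.99°  ·
  (1,2): δ = 96.26°  ·
  (1,3): δ = 58.19°  ·
  (1,4): δ = 32.95°  ✓
  (1,5): δ = 6.27°  ✓
  (2,3): δ = 141.93°  ·
  (2,4): δ = 116.69°  ·
  (2,5): δ = 90.02°  ·
  (3,4): δ = 154.76°  ·
  (3,5): δ = 128.08°  ·
  (4,5): δ = 153.33°  ·
antipodal pairs: 4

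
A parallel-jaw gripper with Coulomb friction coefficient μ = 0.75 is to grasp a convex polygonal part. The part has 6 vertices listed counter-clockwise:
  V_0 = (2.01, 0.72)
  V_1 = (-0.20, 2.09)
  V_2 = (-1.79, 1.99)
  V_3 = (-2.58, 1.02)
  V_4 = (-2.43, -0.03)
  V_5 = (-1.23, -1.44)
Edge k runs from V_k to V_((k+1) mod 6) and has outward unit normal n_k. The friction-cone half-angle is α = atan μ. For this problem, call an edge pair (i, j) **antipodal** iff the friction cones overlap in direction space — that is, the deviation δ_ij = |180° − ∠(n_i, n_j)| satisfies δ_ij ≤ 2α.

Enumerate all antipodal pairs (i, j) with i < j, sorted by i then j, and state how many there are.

α = atan 0.75 = 36.87°;  2α = 73.74°
n_0 = (+0.5269, +0.8499)
n_1 = (-0.0628, +0.9980)
n_2 = (-0.7754, +0.6315)
n_3 = (-0.9899, -0.1414)
n_4 = (-0.7615, -0.6481)
n_5 = (+0.5547, -0.8321)
  (0,1): δ = 144.61°  ·
  (0,2): δ = 97.37°  ·
  (0,3): δ = 50.07°  ✓
  (0,4): δ = 17.80°  ✓
  (0,5): δ = 65.49°  ✓
  (1,2): δ = 132.76°  ·
  (1,3): δ = 85.47°  ·
  (1,4): δ = 53.20°  ✓
  (1,5): δ = 30.09°  ✓
  (2,3): δ = 132.71°  ·
  (2,4): δ = 100.44°  ·
  (2,5): δ = 17.15°  ✓
  (3,4): δ = 147.73°  ·
  (3,5): δ = 64.44°  ✓
  (4,5): δ = 96.71°  ·
antipodal pairs: 7

count = 7; pairs: (0,3), (0,4), (0,5), (1,4), (1,5), (2,5), (3,5)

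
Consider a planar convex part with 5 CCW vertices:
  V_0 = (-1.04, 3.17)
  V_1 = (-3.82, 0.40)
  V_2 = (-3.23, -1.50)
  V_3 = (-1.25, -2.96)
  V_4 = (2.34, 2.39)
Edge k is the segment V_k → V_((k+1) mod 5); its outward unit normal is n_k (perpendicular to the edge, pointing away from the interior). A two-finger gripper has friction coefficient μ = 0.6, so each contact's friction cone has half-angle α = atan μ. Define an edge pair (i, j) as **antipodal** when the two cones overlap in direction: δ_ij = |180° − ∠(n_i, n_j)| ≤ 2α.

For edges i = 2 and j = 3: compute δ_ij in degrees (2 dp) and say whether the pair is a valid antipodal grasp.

α = atan 0.6 = 30.96°;  2α = 61.93°
edge 2: e_2 = (+1.98, -1.46);  n_2 = (-0.5935, -0.8049)
edge 3: e_3 = (+3.59, +5.35);  n_3 = (+0.8304, -0.5572)
∠(n_2, n_3) = 92.54°
δ = |180° − 92.54°| = 87.46°
87.46° > 2α = 61.93°  →  invalid

δ = 87.46°, invalid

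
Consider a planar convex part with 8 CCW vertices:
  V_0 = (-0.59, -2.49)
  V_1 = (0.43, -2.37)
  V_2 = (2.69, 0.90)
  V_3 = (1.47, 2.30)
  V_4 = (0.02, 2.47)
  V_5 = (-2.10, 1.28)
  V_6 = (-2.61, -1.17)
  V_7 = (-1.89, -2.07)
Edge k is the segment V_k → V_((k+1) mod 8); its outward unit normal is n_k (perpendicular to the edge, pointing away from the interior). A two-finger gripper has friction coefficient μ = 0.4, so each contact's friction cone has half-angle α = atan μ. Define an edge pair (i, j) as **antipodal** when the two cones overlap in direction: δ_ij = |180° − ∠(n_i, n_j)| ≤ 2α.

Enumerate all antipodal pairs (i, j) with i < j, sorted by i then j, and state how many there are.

count = 7; pairs: (0,3), (0,4), (1,4), (1,5), (2,6), (2,7), (3,7)

α = atan 0.4 = 21.80°;  2α = 43.60°
n_0 = (+0.1168, -0.9932)
n_1 = (+0.8226, -0.5686)
n_2 = (+0.7539, +0.6570)
n_3 = (+0.1164, +0.9932)
n_4 = (-0.4895, +0.8720)
n_5 = (-0.9790, +0.2038)
n_6 = (-0.7809, -0.6247)
n_7 = (-0.3074, -0.9516)
  (0,1): δ = 131.36°  ·
  (0,2): δ = 55.64°  ·
  (0,3): δ = 13.40°  ✓
  (0,4): δ = 22.60°  ✓
  (0,5): δ = 71.53°  ·
  (0,6): δ = 121.95°  ·
  (0,7): δ = 155.39°  ·
  (1,2): δ = 104.28°  ·
  (1,3): δ = 62.04°  ·
  (1,4): δ = 26.04°  ✓
  (1,5): δ = 22.89°  ✓
  (1,6): δ = 73.31°  ·
  (1,7): δ = 106.75°  ·
  (2,3): δ = 137.76°  ·
  (2,4): δ = 101.76°  ·
  (2,5): δ = 52.83°  ·
  (2,6): δ = 2.41°  ✓
  (2,7): δ = 31.03°  ✓
  (3,4): δ = 144.01°  ·
  (3,5): δ = 95.07°  ·
  (3,6): δ = 44.65°  ·
  (3,7): δ = 11.22°  ✓
  (4,5): δ = 131.07°  ·
  (4,6): δ = 80.65°  ·
  (4,7): δ = 47.21°  ·
  (5,6): δ = 129.58°  ·
  (5,7): δ = 96.15°  ·
  (6,7): δ = 146.56°  ·
antipodal pairs: 7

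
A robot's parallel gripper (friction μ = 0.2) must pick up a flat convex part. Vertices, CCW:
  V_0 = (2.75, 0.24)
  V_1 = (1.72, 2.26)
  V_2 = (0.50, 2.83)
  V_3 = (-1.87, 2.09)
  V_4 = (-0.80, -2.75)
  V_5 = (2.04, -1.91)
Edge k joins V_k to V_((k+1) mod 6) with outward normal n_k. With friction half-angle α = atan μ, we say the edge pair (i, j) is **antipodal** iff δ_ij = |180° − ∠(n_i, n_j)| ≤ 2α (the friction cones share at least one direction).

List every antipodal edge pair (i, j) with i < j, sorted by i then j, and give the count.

α = atan 0.2 = 11.31°;  2α = 22.62°
n_0 = (+0.8909, +0.4543)
n_1 = (+0.4233, +0.9060)
n_2 = (-0.2980, +0.9546)
n_3 = (-0.9764, -0.2159)
n_4 = (+0.2836, -0.9589)
n_5 = (+0.9496, -0.3136)
  (0,1): δ = 142.06°  ·
  (0,2): δ = 99.68°  ·
  (0,3): δ = 14.55°  ✓
  (0,4): δ = 79.46°  ·
  (0,5): δ = 134.71°  ·
  (1,2): δ = 137.62°  ·
  (1,3): δ = 52.49°  ·
  (1,4): δ = 41.52°  ·
  (1,5): δ = 96.77°  ·
  (2,3): δ = 94.87°  ·
  (2,4): δ = 0.86°  ✓
  (2,5): δ = 54.38°  ·
  (3,4): δ = 85.99°  ·
  (3,5): δ = 30.74°  ·
  (4,5): δ = 124.75°  ·
antipodal pairs: 2

count = 2; pairs: (0,3), (2,4)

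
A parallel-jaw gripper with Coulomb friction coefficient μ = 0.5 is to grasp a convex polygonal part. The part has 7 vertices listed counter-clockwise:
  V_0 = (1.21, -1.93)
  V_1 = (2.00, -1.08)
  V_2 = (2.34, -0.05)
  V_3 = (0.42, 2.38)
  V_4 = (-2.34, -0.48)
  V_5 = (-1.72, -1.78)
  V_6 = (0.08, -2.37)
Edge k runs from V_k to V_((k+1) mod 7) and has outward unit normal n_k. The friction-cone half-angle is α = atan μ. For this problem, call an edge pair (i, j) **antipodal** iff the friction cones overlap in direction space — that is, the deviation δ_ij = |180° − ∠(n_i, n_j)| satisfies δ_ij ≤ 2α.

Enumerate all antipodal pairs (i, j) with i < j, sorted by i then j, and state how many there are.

count = 6; pairs: (0,3), (1,3), (1,4), (2,4), (2,5), (3,6)

α = atan 0.5 = 26.57°;  2α = 53.13°
n_0 = (+0.7325, -0.6808)
n_1 = (+0.9496, -0.3135)
n_2 = (+0.7846, +0.6200)
n_3 = (-0.7196, +0.6944)
n_4 = (-0.9026, -0.4305)
n_5 = (-0.3115, -0.9503)
n_6 = (+0.3628, -0.9318)
  (0,1): δ = 155.36°  ·
  (0,2): δ = 98.78°  ·
  (0,3): δ = 1.08°  ✓
  (0,4): δ = 68.40°  ·
  (0,5): δ = 114.76°  ·
  (0,6): δ = 154.18°  ·
  (1,2): δ = 123.42°  ·
  (1,3): δ = 25.71°  ✓
  (1,4): δ = 43.77°  ✓
  (1,5): δ = 90.12°  ·
  (1,6): δ = 129.54°  ·
  (2,3): δ = 82.29°  ·
  (2,4): δ = 12.82°  ✓
  (2,5): δ = 33.54°  ✓
  (2,6): δ = 72.96°  ·
  (3,4): δ = 110.52°  ·
  (3,5): δ = 64.17°  ·
  (3,6): δ = 24.74°  ✓
  (4,5): δ = 133.65°  ·
  (4,6): δ = 94.22°  ·
  (5,6): δ = 140.58°  ·
antipodal pairs: 6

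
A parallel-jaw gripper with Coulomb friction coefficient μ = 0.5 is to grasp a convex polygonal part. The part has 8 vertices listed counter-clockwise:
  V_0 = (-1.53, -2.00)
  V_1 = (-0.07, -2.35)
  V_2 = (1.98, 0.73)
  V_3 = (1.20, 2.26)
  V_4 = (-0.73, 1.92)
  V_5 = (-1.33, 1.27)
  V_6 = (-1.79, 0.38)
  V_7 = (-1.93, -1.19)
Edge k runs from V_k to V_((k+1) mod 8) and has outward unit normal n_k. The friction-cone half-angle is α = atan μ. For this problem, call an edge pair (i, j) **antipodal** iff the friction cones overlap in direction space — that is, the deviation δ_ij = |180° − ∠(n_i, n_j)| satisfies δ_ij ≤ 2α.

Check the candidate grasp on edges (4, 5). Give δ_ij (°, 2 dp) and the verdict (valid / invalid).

δ = 164.62°, invalid

α = atan 0.5 = 26.57°;  2α = 53.13°
edge 4: e_4 = (-0.60, -0.65);  n_4 = (-0.7348, +0.6783)
edge 5: e_5 = (-0.46, -0.89);  n_5 = (-0.8884, +0.4592)
∠(n_4, n_5) = 15.38°
δ = |180° − 15.38°| = 164.62°
164.62° > 2α = 53.13°  →  invalid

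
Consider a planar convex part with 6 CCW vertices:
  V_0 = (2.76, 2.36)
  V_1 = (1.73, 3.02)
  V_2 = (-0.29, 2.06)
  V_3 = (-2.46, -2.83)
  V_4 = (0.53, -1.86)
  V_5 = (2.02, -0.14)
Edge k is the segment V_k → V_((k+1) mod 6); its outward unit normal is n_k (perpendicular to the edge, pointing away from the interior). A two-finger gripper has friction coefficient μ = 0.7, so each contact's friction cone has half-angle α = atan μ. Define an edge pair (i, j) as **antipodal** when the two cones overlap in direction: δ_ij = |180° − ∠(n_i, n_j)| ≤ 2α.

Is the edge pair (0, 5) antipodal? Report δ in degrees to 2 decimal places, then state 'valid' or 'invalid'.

δ = 106.16°, invalid

α = atan 0.7 = 34.99°;  2α = 69.98°
edge 0: e_0 = (-1.03, +0.66);  n_0 = (+0.5395, +0.8420)
edge 5: e_5 = (+0.74, +2.50);  n_5 = (+0.9589, -0.2838)
∠(n_0, n_5) = 73.84°
δ = |180° − 73.84°| = 106.16°
106.16° > 2α = 69.98°  →  invalid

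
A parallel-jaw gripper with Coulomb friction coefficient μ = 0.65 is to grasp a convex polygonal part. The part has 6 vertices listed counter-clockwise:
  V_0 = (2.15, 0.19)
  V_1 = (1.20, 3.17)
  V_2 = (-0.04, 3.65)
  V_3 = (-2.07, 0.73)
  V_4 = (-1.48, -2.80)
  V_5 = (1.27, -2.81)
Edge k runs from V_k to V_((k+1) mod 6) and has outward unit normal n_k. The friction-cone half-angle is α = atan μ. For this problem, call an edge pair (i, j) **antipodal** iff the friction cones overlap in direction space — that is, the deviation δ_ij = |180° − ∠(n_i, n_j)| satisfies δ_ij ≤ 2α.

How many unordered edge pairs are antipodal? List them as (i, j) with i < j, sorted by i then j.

α = atan 0.65 = 33.02°;  2α = 66.05°
n_0 = (+0.9528, +0.3037)
n_1 = (+0.3610, +0.9326)
n_2 = (-0.8211, +0.5708)
n_3 = (-0.9863, -0.1649)
n_4 = (-0.0036, -1.0000)
n_5 = (+0.9596, -0.2815)
  (0,1): δ = 128.84°  ·
  (0,2): δ = 52.49°  ✓
  (0,3): δ = 8.19°  ✓
  (0,4): δ = 72.11°  ·
  (0,5): δ = 145.97°  ·
  (1,2): δ = 103.65°  ·
  (1,3): δ = 59.35°  ✓
  (1,4): δ = 20.95°  ✓
  (1,5): δ = 94.81°  ·
  (2,3): δ = 135.70°  ·
  (2,4): δ = 55.40°  ✓
  (2,5): δ = 18.46°  ✓
  (3,4): δ = 99.70°  ·
  (3,5): δ = 25.84°  ✓
  (4,5): δ = 106.14°  ·
antipodal pairs: 7

count = 7; pairs: (0,2), (0,3), (1,3), (1,4), (2,4), (2,5), (3,5)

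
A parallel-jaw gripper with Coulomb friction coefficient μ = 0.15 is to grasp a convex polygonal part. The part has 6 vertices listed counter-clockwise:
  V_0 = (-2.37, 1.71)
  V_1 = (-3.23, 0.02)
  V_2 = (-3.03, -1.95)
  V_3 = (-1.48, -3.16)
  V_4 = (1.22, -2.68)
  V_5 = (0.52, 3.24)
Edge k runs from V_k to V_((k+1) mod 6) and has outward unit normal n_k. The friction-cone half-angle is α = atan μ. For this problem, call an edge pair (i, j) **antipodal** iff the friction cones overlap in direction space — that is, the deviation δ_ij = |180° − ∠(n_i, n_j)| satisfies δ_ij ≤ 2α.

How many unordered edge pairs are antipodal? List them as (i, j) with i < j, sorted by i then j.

α = atan 0.15 = 8.53°;  2α = 17.06°
n_0 = (-0.8912, +0.4535)
n_1 = (-0.9949, -0.1010)
n_2 = (-0.6153, -0.7883)
n_3 = (+0.1750, -0.9846)
n_4 = (+0.9931, +0.1174)
n_5 = (-0.4679, +0.8838)
  (0,1): δ = 147.23°  ·
  (0,2): δ = 101.01°  ·
  (0,3): δ = 52.95°  ·
  (0,4): δ = 33.71°  ·
  (0,5): δ = 144.87°  ·
  (1,2): δ = 133.77°  ·
  (1,3): δ = 85.72°  ·
  (1,4): δ = 0.95°  ✓
  (1,5): δ = 112.10°  ·
  (2,3): δ = 131.94°  ·
  (2,4): δ = 45.28°  ·
  (2,5): δ = 65.87°  ·
  (3,4): δ = 93.34°  ·
  (3,5): δ = 17.82°  ·
  (4,5): δ = 68.85°  ·
antipodal pairs: 1

count = 1; pairs: (1,4)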